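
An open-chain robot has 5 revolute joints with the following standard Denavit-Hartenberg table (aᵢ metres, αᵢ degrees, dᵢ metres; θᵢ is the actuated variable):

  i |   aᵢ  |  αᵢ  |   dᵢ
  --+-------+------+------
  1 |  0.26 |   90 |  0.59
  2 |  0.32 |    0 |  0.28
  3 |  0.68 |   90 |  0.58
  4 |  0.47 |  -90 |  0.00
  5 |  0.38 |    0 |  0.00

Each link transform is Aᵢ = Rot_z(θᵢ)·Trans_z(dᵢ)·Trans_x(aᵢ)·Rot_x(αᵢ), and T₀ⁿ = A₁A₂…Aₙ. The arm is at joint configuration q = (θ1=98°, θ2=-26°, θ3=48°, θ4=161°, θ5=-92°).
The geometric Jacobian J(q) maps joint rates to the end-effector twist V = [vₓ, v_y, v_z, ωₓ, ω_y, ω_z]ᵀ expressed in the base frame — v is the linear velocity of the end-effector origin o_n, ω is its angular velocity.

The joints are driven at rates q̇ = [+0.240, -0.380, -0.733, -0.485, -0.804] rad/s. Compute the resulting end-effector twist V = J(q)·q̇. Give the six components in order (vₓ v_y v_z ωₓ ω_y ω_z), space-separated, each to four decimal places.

-0.1418 0.2132 -0.3787 -0.3579 0.0113 0.7877

o_n = [0.8708, 1.0514, 0.1906]
J₁: ẑ×o_n = [-1.0514, 0.8708, 0.0000], ω = ẑ
J2: z=[0.9903, 0.1392, 0.0000] o=[-0.0362, 0.2575, 0.5900] → [-0.0556, 0.3955, 0.6600, 0.9903, 0.1392, 0.0000]
J3: z=[0.9903, 0.1392, 0.0000] o=[0.2011, 0.5813, 0.4497] → [-0.0361, 0.2566, 0.3723, 0.9903, 0.1392, 0.0000]
J4: z=[-0.0521, 0.3710, -0.9272] o=[0.6877, 1.2863, 0.7045] → [-0.4085, -0.1966, -0.0557, -0.0521, 0.3710, -0.9272]
J5: z=[-0.8943, -0.4305, -0.1220] o=[0.8965, 0.8996, 0.5380] → [0.1681, -0.3076, -0.1468, -0.8943, -0.4305, -0.1220]
V = J·q̇ = [-0.1418, 0.2132, -0.3787, -0.3579, 0.0113, 0.7877]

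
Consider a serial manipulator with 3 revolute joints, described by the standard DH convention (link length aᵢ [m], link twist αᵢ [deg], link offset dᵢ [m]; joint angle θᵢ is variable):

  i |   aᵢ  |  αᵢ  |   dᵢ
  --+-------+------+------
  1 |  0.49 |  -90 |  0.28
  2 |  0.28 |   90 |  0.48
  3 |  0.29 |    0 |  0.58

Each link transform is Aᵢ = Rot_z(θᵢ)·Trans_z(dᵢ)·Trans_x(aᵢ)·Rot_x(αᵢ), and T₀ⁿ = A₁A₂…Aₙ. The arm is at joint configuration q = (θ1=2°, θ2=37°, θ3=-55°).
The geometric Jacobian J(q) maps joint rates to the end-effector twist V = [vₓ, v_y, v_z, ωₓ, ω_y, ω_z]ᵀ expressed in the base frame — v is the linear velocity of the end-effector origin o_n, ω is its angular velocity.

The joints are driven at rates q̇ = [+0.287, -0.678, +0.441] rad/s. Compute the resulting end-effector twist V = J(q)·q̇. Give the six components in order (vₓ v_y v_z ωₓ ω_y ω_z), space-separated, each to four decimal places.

-0.1323 0.4121 0.4153 0.2889 -0.6683 0.6392

o_n = [1.1863, 0.2840, 0.4746]
J₁: ẑ×o_n = [-0.2840, 1.1863, 0.0000], ω = ẑ
J2: z=[-0.0349, 0.9994, 0.0000] o=[0.4897, 0.0171, 0.2800] → [0.1945, 0.0068, -0.7055, -0.0349, 0.9994, 0.0000]
J3: z=[0.6014, 0.0210, 0.7986] o=[0.6964, 0.5046, 0.1115] → [0.1838, 0.1729, -0.1430, 0.6014, 0.0210, 0.7986]
V = J·q̇ = [-0.1323, 0.4121, 0.4153, 0.2889, -0.6683, 0.6392]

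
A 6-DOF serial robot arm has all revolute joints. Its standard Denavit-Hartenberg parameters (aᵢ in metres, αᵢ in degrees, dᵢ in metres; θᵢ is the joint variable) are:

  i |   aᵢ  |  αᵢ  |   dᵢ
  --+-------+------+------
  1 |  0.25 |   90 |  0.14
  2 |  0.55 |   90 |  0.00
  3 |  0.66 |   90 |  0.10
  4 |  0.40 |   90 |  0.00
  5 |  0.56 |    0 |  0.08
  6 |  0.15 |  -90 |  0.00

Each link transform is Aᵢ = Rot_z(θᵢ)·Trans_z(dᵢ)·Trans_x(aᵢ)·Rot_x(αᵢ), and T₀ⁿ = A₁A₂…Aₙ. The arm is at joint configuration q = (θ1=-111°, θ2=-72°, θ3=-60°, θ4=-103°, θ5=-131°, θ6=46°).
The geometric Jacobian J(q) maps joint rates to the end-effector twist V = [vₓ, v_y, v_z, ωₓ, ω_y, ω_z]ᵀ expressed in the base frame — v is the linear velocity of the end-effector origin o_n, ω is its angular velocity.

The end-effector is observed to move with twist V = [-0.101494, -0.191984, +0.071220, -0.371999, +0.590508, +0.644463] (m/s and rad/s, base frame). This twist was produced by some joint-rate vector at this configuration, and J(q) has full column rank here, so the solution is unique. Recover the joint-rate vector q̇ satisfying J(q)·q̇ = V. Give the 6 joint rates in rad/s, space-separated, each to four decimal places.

o_n = [-0.0167, -0.6272, -1.1489]
J₁: ẑ×o_n = [0.6272, -0.0167, 0.0000], ω = ẑ
J2: z=[-0.9336, 0.3584, 0.0000] o=[-0.0896, -0.2334, 0.1400] → [-0.4619, -1.2033, 0.3415, -0.9336, 0.3584, 0.0000]
J3: z=[0.3408, 0.8879, -0.3090] o=[-0.1505, -0.3921, -0.3831] → [-0.7526, 0.2197, -0.1989, 0.3408, 0.8879, -0.3090]
J4: z=[0.5627, 0.0707, 0.8236] o=[0.3807, -0.6033, -0.7278] → [-0.0101, -0.0904, 0.0147, 0.5627, 0.0707, 0.8236]
J5: z=[-0.6572, 0.6427, 0.3938] o=[0.1800, -0.9085, -0.5646] → [-0.4863, -0.4614, -0.0584, -0.6572, 0.6427, 0.3938]
J6: z=[-0.6572, 0.6427, 0.3938] o=[0.0739, -0.6066, -1.0311] → [-0.0676, -0.1131, 0.0717, -0.6572, 0.6427, 0.3938]
q̇ = J⁺·V = [0.0130, 0.0430, 0.0150, 0.3740, 0.0440, 0.7890]

0.0130 0.0430 0.0150 0.3740 0.0440 0.7890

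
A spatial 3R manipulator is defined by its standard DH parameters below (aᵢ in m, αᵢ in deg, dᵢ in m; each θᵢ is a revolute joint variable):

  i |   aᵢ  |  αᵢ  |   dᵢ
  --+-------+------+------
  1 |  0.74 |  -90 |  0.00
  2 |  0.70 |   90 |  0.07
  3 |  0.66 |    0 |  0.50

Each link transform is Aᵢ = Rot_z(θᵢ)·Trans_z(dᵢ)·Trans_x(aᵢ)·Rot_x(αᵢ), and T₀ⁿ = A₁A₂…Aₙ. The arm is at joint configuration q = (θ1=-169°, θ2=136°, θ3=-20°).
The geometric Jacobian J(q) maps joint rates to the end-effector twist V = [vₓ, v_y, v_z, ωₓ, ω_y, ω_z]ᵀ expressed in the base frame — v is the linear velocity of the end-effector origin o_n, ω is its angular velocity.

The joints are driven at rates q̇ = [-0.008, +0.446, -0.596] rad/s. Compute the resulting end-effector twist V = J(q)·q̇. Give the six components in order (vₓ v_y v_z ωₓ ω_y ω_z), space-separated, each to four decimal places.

0.3945 0.4544 0.3621 0.4915 -0.3588 0.4207

o_n = [-0.1648, 0.1266, -1.2768]
J₁: ẑ×o_n = [-0.1266, -0.1648, 0.0000], ω = ẑ
J2: z=[0.1908, -0.9816, 0.0000] o=[-0.7264, -0.1412, 0.0000] → [1.2533, 0.2436, 0.6023, 0.1908, -0.9816, 0.0000]
J3: z=[-0.6819, -0.1325, -0.7193] o=[-0.2188, -0.1138, -0.4863] → [0.2777, -0.5778, -0.1568, -0.6819, -0.1325, -0.7193]
V = J·q̇ = [0.3945, 0.4544, 0.3621, 0.4915, -0.3588, 0.4207]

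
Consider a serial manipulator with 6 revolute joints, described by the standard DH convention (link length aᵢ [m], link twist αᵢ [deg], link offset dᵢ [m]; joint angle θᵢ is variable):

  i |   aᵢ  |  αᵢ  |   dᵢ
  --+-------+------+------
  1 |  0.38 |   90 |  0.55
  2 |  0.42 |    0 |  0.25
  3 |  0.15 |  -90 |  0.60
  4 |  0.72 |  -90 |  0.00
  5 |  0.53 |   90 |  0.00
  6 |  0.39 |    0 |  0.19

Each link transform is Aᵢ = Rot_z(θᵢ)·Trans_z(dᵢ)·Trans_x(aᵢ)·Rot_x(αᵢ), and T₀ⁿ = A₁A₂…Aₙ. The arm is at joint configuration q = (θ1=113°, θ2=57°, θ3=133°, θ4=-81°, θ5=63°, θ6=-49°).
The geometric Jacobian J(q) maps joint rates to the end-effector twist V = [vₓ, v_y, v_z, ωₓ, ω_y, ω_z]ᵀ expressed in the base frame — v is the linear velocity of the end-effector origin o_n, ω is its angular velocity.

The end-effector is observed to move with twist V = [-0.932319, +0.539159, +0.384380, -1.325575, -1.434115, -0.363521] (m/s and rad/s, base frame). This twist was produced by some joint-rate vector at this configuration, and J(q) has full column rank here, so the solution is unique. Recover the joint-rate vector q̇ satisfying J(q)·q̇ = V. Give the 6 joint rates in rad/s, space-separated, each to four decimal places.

0.2200 -0.6170 -0.7310 0.5820 0.9480 -0.3230

o_n = [1.7824, 1.2441, 1.4975]
J₁: ẑ×o_n = [-1.2441, 1.7824, 0.0000], ω = ẑ
J2: z=[0.9205, 0.3907, 0.0000] o=[-0.1485, 0.3498, 0.5500] → [0.3702, -0.8721, 0.0687, 0.9205, 0.3907, 0.0000]
J3: z=[0.9205, 0.3907, 0.0000] o=[-0.0077, 0.6580, 0.9022] → [0.2326, -0.5479, -0.1600, 0.9205, 0.3907, 0.0000]
J4: z=[-0.0678, 0.1598, -0.9848] o=[0.6023, 0.7565, 0.8762] → [0.5795, -1.1200, -0.2217, -0.0678, 0.1598, -0.9848]
J5: z=[0.2361, -0.9565, -0.1715] o=[1.3002, 0.9323, 0.8566] → [-0.5595, -0.2340, 0.5348, 0.2361, -0.9565, -0.1715]
J6: z=[0.8329, 0.2901, -0.4713] o=[1.5655, 0.9155, 1.3152] → [0.2077, -0.2540, 0.2108, 0.8329, 0.2901, -0.4713]
q̇ = J⁺·V = [0.2200, -0.6170, -0.7310, 0.5820, 0.9480, -0.3230]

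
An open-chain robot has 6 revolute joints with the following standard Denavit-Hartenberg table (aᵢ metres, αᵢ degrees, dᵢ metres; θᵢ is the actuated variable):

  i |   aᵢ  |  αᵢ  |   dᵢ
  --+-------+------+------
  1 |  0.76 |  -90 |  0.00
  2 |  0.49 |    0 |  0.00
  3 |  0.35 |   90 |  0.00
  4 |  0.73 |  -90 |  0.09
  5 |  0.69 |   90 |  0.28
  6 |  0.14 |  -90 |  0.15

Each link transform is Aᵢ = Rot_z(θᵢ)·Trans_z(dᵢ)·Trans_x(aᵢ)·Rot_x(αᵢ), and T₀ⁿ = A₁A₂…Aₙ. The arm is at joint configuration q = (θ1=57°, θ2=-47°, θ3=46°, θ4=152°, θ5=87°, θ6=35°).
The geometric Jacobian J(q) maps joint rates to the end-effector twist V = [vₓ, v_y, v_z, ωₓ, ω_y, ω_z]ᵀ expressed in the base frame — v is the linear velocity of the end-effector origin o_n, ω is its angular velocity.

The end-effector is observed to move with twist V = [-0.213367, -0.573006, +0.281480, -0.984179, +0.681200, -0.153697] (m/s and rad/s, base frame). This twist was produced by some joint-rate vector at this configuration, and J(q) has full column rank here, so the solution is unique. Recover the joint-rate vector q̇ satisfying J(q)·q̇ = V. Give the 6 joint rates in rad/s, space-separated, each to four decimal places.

o_n = [0.1617, 0.4595, -0.3583]
J₁: ẑ×o_n = [-0.4595, 0.1617, 0.0000], ω = ẑ
J2: z=[-0.8387, 0.5446, 0.0000] o=[0.4139, 0.6374, 0.0000] → [-0.1951, -0.3005, 0.2866, -0.8387, 0.5446, 0.0000]
J3: z=[-0.8387, 0.5446, 0.0000] o=[0.5959, 0.9177, 0.3584] → [-0.3903, -0.6011, 0.6207, -0.8387, 0.5446, 0.0000]
J4: z=[-0.0095, -0.0146, 0.9998] o=[0.7865, 1.2111, 0.3645] → [0.7621, -0.6316, -0.0020, -0.0095, -0.0146, 0.9998]
J5: z=[0.4848, -0.8746, -0.0082] o=[0.1473, 0.8560, 0.4432] → [0.6977, 0.3885, -0.1796, 0.4848, -0.8746, -0.0082]
J6: z=[-0.8738, -0.4848, 0.0369] o=[0.2580, 0.6037, -0.2486] → [0.0585, -0.0994, 0.0793, -0.8738, -0.4848, 0.0369]
q̇ = J⁺·V = [-0.3330, 0.5830, -0.0140, 0.1650, -0.5720, 0.2610]

-0.3330 0.5830 -0.0140 0.1650 -0.5720 0.2610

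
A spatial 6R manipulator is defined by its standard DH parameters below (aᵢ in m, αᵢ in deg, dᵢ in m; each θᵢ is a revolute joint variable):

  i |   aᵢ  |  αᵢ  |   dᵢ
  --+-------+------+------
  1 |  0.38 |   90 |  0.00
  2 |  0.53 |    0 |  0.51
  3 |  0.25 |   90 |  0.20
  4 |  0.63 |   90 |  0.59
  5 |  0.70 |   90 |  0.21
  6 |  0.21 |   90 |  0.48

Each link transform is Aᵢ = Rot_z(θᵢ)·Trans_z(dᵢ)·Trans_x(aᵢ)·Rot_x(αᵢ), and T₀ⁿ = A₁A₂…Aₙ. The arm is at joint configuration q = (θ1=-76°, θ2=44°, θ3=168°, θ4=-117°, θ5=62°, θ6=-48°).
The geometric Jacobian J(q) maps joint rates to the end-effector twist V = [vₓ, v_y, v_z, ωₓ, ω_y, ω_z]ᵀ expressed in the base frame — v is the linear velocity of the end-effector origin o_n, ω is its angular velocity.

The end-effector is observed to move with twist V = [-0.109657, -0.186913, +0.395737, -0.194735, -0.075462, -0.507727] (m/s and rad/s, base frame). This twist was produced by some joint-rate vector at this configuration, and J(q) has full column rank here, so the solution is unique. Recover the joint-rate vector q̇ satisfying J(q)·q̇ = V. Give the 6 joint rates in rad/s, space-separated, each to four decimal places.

o_n = [0.6753, -0.4099, 1.5482]
J₁: ẑ×o_n = [0.4099, 0.6753, -0.0000], ω = ẑ
J2: z=[-0.9703, -0.2419, 0.0000] o=[0.0919, -0.3687, 0.0000] → [-0.3745, 1.5022, 0.1811, -0.9703, -0.2419, 0.0000]
J3: z=[-0.9703, -0.2419, 0.0000] o=[-0.3107, -0.8620, 0.3682] → [-0.2855, 1.1450, -0.2001, -0.9703, -0.2419, 0.0000]
J4: z=[-0.1282, 0.5142, 0.8480] o=[-0.5560, -0.7047, 0.2357] → [0.4249, 1.2125, -0.6709, -0.1282, 0.5142, 0.8480]
J5: z=[-0.2577, -0.8430, 0.4722] o=[-0.0283, -0.5009, 0.8876] → [-0.5998, 0.5025, 0.5697, -0.2577, -0.8430, 0.4722]
J6: z=[0.9058, -0.3809, -0.1857] o=[0.1530, -0.4120, 1.5900] → [0.0163, -0.0592, 0.2008, 0.9058, -0.3809, -0.1857]
q̇ = J⁺·V = [0.2320, 0.6810, -0.3230, -0.6590, -0.3980, -0.0380]

0.2320 0.6810 -0.3230 -0.6590 -0.3980 -0.0380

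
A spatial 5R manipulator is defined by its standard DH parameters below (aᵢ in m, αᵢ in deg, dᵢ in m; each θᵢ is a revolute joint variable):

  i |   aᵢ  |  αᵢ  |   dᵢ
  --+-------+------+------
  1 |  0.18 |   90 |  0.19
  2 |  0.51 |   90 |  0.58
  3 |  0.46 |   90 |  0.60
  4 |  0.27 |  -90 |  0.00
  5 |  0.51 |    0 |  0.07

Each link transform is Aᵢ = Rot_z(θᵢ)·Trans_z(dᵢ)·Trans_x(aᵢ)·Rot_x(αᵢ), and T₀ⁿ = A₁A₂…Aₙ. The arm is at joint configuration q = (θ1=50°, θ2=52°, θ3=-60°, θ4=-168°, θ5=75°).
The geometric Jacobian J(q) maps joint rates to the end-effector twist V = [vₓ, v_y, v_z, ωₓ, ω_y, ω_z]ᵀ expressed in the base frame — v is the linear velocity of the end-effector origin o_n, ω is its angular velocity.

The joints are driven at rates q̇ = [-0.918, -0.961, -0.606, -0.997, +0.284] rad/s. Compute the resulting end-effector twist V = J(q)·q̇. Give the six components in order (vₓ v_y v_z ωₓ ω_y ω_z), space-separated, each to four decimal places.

0.7225 -0.3679 -1.0640 -0.4878 0.2178 0.3298

o_n = [1.3084, 0.3833, 0.6843]
J₁: ẑ×o_n = [-0.3833, 1.3084, 0.0000], ω = ẑ
J2: z=[0.7660, -0.6428, 0.0000] o=[0.1157, 0.1379, 0.1900] → [-0.3178, -0.3787, 0.9547, 0.7660, -0.6428, 0.0000]
J3: z=[0.5065, 0.6037, -0.6157] o=[0.7618, 0.0056, 0.5919] → [0.2884, -0.3833, -0.1386, 0.5065, 0.6037, -0.6157]
J4: z=[-0.7257, -0.0870, -0.6824] o=[0.8516, 0.7323, 0.4037] → [-0.2626, -0.1081, 0.2930, -0.7257, -0.0870, -0.6824]
J5: z=[-0.5922, -0.4257, 0.6841] o=[0.9461, 0.4892, 0.3342] → [-0.0767, 0.4552, 0.2169, -0.5922, -0.4257, 0.6841]
V = J·q̇ = [0.7225, -0.3679, -1.0640, -0.4878, 0.2178, 0.3298]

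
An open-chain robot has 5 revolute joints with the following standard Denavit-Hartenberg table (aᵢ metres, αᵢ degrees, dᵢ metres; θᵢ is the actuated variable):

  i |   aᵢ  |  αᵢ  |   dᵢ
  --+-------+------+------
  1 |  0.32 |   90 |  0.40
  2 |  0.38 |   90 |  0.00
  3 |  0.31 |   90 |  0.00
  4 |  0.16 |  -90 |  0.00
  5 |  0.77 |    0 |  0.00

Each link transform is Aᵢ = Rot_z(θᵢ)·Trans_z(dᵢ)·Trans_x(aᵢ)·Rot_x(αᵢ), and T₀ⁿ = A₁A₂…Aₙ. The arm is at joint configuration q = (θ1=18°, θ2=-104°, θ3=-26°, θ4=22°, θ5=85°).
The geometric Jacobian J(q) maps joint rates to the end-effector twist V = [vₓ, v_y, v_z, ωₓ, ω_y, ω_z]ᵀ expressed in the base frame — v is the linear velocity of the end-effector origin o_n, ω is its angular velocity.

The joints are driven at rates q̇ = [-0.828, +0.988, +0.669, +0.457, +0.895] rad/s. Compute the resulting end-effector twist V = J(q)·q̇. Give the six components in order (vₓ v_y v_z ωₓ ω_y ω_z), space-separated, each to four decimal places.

o_n = [0.0959, -0.4538, -0.7284]
J₁: ẑ×o_n = [0.4538, 0.0959, -0.0000], ω = ẑ
J2: z=[0.3090, -0.9511, 0.0000] o=[0.3043, 0.0989, 0.4000] → [1.0732, 0.3487, -0.3690, 0.3090, -0.9511, 0.0000]
J3: z=[-0.9228, -0.2998, 0.2419] o=[0.2169, 0.0705, 0.0313] → [0.3546, -0.7303, 0.4475, -0.9228, -0.2998, 0.2419]
J4: z=[-0.1769, 0.8876, 0.4253] o=[0.1108, 0.1789, -0.2391] → [-0.1652, -0.0929, 0.1251, -0.1769, 0.8876, 0.4253]
J5: z=[-0.7274, -0.4090, 0.5510] o=[0.0047, 0.2128, -0.3539] → [0.5205, -0.2221, 0.5222, -0.7274, -0.4090, 0.5510]
V = J·q̇ = [1.3121, -0.4647, 0.4594, -1.0439, -1.1007, 0.0214]

1.3121 -0.4647 0.4594 -1.0439 -1.1007 0.0214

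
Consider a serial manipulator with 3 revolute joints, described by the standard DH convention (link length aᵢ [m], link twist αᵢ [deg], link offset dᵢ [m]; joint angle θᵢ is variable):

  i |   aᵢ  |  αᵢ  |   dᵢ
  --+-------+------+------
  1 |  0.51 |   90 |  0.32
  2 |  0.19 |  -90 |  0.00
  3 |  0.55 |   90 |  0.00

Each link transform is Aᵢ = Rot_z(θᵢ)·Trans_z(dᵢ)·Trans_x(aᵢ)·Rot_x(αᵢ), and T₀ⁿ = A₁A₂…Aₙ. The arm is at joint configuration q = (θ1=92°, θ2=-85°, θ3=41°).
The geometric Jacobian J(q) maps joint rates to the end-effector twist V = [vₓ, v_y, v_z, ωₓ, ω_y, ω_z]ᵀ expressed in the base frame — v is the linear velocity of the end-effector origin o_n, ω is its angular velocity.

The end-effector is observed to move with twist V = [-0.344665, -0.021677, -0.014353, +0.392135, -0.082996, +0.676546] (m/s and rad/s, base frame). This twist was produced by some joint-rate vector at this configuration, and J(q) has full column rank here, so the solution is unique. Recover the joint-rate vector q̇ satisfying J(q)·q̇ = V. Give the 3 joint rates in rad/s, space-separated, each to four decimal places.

0.6850 0.3890 -0.0970

o_n = [-0.3803, 0.5498, -0.2828]
J₁: ẑ×o_n = [-0.5498, -0.3803, 0.0000], ω = ẑ
J2: z=[0.9994, 0.0349, 0.0000] o=[-0.0178, 0.5097, 0.3200] → [-0.0210, 0.6024, 0.0527, 0.9994, 0.0349, 0.0000]
J3: z=[-0.0348, 0.9956, 0.0872] o=[-0.0184, 0.5262, 0.1307] → [-0.4137, -0.0459, 0.3595, -0.0348, 0.9956, 0.0872]
q̇ = J⁺·V = [0.6850, 0.3890, -0.0970]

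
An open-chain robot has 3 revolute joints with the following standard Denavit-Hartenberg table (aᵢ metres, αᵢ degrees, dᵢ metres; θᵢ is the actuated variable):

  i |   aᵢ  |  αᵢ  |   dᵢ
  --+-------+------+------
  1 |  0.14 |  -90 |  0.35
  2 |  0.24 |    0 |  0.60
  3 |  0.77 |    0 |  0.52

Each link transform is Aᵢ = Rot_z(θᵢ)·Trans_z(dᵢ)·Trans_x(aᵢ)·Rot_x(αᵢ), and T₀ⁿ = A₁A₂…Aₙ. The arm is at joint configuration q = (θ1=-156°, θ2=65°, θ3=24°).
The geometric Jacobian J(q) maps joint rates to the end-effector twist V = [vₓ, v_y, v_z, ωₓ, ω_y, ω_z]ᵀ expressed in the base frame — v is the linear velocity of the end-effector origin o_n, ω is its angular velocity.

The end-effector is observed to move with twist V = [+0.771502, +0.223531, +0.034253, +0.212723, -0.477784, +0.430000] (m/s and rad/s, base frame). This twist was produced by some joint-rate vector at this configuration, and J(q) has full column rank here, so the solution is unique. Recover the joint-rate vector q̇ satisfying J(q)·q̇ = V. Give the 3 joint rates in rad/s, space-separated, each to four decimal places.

o_n = [0.2227, -1.1268, -0.6374]
J₁: ẑ×o_n = [1.1268, 0.2227, -0.0000], ω = ẑ
J2: z=[0.4067, -0.9135, 0.0000] o=[-0.1279, -0.0569, 0.3500] → [0.9020, 0.4016, -0.1149, 0.4067, -0.9135, 0.0000]
J3: z=[0.4067, -0.9135, 0.0000] o=[0.0235, -0.6463, 0.1325] → [0.7033, 0.3131, -0.0134, 0.4067, -0.9135, 0.0000]
q̇ = J⁺·V = [0.4300, -0.4070, 0.9300]

0.4300 -0.4070 0.9300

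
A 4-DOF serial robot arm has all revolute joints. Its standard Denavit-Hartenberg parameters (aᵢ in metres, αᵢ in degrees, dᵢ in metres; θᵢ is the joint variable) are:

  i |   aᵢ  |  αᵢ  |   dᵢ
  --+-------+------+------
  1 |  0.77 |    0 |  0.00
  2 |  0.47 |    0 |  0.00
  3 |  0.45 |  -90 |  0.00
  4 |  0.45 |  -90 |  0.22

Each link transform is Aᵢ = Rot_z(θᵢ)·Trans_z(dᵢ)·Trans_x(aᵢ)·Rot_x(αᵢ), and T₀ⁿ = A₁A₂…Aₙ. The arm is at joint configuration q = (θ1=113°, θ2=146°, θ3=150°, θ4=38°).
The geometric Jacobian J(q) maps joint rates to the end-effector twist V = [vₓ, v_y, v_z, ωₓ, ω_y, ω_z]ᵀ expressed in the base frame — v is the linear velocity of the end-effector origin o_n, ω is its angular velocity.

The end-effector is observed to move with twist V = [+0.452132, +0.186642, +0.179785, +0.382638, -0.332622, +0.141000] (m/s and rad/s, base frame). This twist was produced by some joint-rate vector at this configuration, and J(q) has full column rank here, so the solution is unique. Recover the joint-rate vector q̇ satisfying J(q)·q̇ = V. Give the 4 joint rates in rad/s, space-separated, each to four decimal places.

-0.2740 0.8630 -0.4480 -0.5070

o_n = [-0.0287, 0.9990, -0.2770]
J₁: ẑ×o_n = [-0.9990, -0.0287, 0.0000], ω = ẑ
J2: z=[0.0000, 0.0000, 1.0000] o=[-0.3009, 0.7088, 0.0000] → [-0.2902, 0.2722, 0.0000, 0.0000, 0.0000, 1.0000]
J3: z=[0.0000, 0.0000, 1.0000] o=[-0.3905, 0.2474, 0.0000] → [-0.7516, 0.3618, 0.0000, 0.0000, 0.0000, 1.0000]
J4: z=[-0.7547, 0.6561, 0.0000] o=[-0.0953, 0.5870, 0.0000] → [-0.1818, -0.2091, -0.3546, -0.7547, 0.6561, 0.0000]
q̇ = J⁺·V = [-0.2740, 0.8630, -0.4480, -0.5070]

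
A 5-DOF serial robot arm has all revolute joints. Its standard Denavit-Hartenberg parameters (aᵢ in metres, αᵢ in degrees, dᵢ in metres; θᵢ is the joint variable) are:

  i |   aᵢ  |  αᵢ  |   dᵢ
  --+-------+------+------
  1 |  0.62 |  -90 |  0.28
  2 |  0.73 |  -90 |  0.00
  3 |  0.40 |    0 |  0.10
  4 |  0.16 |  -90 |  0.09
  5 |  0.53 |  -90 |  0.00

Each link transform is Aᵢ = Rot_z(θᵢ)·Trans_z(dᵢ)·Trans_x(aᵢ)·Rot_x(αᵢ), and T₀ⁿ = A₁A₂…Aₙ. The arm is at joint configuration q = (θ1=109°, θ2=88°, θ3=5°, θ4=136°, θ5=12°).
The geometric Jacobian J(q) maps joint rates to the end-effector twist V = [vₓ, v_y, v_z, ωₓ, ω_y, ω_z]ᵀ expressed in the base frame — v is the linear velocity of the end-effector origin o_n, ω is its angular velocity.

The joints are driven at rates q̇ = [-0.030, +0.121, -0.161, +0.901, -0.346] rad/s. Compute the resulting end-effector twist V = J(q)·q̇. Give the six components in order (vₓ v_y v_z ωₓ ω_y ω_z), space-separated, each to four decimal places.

o_n = [0.2539, 0.6810, -0.3237]
J₁: ẑ×o_n = [-0.6810, 0.2539, 0.0000], ω = ẑ
J2: z=[-0.9455, -0.3256, 0.0000] o=[-0.2019, 0.5862, 0.2800] → [0.1965, -0.5708, 0.0588, -0.9455, -0.3256, 0.0000]
J3: z=[0.3254, -0.9449, -0.0349] o=[-0.2101, 0.6103, -0.4496] → [-0.1165, -0.0572, 0.4615, 0.3254, -0.9449, -0.0349]
J4: z=[0.3254, -0.9449, -0.0349] o=[-0.1492, 0.5403, -0.8513] → [-0.4937, -0.1857, 0.4267, 0.3254, -0.9449, -0.0349]
J5: z=[-0.7277, -0.2738, 0.6289] o=[-0.0233, 0.4839, -0.7302] → [-0.2352, 0.4701, -0.0675, -0.7277, -0.2738, 0.6289]
V = J·q̇ = [-0.3004, -0.3975, 0.3406, 0.3781, -0.6439, -0.2734]

-0.3004 -0.3975 0.3406 0.3781 -0.6439 -0.2734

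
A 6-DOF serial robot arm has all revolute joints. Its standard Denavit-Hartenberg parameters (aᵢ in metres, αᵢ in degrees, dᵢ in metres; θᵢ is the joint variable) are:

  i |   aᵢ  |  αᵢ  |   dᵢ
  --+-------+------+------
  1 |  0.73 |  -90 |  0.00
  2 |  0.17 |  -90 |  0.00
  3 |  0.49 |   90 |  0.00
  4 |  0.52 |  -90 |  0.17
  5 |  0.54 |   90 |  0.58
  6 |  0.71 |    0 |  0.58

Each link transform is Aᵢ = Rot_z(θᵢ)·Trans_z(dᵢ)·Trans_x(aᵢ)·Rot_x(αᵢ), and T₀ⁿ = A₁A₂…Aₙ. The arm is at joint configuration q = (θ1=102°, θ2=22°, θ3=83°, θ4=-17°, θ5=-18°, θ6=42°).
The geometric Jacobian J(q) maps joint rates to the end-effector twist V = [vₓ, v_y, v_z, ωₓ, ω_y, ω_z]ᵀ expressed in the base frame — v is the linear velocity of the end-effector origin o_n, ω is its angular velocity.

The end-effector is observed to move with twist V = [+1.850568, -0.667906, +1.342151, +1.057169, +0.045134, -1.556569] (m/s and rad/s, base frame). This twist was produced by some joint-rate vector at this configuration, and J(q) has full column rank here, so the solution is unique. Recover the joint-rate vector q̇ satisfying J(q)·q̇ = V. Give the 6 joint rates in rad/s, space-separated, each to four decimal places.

-0.2260 -0.8480 0.4720 0.2560 0.8600 0.0560

o_n = [1.5217, 2.2277, -1.1182]
J₁: ẑ×o_n = [-2.2277, 1.5217, 0.0000], ω = ẑ
J2: z=[-0.9781, -0.2079, 0.0000] o=[-0.1518, 0.7140, 0.0000] → [0.2325, -1.0938, -1.1326, -0.9781, -0.2079, 0.0000]
J3: z=[0.0779, -0.3664, -0.9272] o=[-0.1845, 0.8682, -0.0637] → [1.6469, -1.4999, 0.7311, 0.0779, -0.3664, -0.9272]
J4: z=[-0.3105, 0.8748, -0.3718] o=[0.2797, 1.0235, -0.0861] → [-0.4552, -0.7823, -1.4605, -0.3105, 0.8748, -0.3718]
J5: z=[0.3515, -0.2578, -0.9000] o=[0.6861, 1.3855, -0.0310] → [1.0382, -0.3699, 0.5114, 0.3515, -0.2578, -0.9000]
J6: z=[-0.5683, 0.7053, -0.4239] o=[1.2917, 1.5926, -0.4983] → [-0.1680, -0.4498, -0.5231, -0.5683, 0.7053, -0.4239]
q̇ = J⁺·V = [-0.2260, -0.8480, 0.4720, 0.2560, 0.8600, 0.0560]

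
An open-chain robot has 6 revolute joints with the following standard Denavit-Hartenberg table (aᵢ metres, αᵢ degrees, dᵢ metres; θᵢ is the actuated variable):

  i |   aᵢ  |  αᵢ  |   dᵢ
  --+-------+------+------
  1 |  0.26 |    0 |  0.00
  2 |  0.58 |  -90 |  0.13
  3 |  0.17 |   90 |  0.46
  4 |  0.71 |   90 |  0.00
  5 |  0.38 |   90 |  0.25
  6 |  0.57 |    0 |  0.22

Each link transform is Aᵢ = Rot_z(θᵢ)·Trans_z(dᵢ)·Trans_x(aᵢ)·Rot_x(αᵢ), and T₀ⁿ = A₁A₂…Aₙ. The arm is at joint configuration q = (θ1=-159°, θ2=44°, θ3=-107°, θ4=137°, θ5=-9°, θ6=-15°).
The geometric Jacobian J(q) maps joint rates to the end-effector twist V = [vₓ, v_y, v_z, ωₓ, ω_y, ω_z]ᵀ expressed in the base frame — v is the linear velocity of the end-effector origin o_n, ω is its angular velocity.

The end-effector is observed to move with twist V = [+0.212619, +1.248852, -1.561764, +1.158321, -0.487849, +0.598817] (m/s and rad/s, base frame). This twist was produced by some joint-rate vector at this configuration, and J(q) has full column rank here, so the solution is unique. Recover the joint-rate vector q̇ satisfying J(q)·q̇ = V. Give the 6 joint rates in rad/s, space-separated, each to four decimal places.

o_n = [0.7215, -1.8645, -0.6498]
J₁: ẑ×o_n = [1.8645, 0.7215, -0.0000], ω = ẑ
J2: z=[0.0000, 0.0000, 1.0000] o=[-0.2427, -0.0932, 0.0000] → [1.7713, 0.9643, -0.0000, 0.0000, 0.0000, 1.0000]
J3: z=[0.9063, -0.4226, 0.0000] o=[-0.4878, -0.6188, 0.1300] → [0.3296, 0.7068, -0.6179, 0.9063, -0.4226, 0.0000]
J4: z=[0.4042, 0.8667, -0.2924] o=[-0.0499, -0.7682, 0.2926] → [-1.1373, 0.1553, -1.1117, 0.4042, 0.8667, -0.2924]
J5: z=[0.7471, -0.1284, 0.6522] o=[0.3247, -1.1104, -0.2040] → [0.5491, 0.5919, -0.5125, 0.7471, -0.1284, 0.6522]
J6: z=[-0.4817, -0.7806, 0.3982] o=[0.6856, -1.3750, -0.2861] → [0.4789, -0.1609, 0.2639, -0.4817, -0.7806, 0.3982]
q̇ = J⁺·V = [-0.7470, 0.8380, 0.9410, 0.8470, 0.5710, 0.9620]

-0.7470 0.8380 0.9410 0.8470 0.5710 0.9620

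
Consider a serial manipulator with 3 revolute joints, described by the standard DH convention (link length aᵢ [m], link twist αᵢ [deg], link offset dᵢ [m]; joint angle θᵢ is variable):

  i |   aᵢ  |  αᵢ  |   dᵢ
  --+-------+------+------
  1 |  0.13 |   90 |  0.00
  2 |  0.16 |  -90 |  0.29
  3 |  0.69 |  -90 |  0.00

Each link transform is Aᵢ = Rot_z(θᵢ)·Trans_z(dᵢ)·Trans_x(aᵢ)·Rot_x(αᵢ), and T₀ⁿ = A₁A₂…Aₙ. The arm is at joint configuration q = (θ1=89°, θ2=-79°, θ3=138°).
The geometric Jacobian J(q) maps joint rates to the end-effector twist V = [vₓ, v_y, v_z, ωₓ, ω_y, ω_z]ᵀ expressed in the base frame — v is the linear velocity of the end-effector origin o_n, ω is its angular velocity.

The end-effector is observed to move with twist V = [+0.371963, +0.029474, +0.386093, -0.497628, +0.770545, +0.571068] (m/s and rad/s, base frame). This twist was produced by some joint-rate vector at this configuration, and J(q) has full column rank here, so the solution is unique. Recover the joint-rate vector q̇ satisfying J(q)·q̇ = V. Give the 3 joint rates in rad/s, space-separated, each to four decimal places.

0.4230 -0.5110 0.7760

o_n = [-0.1706, 0.0657, 0.3463]
J₁: ẑ×o_n = [-0.0657, -0.1706, 0.0000], ω = ẑ
J2: z=[0.9998, -0.0175, 0.0000] o=[0.0023, 0.1300, 0.0000] → [-0.0060, -0.3462, -0.0673, 0.9998, -0.0175, 0.0000]
J3: z=[0.0171, 0.9815, 0.1908] o=[0.2928, 0.1554, -0.1571] → [0.5112, -0.0970, 0.4532, 0.0171, 0.9815, 0.1908]
q̇ = J⁺·V = [0.4230, -0.5110, 0.7760]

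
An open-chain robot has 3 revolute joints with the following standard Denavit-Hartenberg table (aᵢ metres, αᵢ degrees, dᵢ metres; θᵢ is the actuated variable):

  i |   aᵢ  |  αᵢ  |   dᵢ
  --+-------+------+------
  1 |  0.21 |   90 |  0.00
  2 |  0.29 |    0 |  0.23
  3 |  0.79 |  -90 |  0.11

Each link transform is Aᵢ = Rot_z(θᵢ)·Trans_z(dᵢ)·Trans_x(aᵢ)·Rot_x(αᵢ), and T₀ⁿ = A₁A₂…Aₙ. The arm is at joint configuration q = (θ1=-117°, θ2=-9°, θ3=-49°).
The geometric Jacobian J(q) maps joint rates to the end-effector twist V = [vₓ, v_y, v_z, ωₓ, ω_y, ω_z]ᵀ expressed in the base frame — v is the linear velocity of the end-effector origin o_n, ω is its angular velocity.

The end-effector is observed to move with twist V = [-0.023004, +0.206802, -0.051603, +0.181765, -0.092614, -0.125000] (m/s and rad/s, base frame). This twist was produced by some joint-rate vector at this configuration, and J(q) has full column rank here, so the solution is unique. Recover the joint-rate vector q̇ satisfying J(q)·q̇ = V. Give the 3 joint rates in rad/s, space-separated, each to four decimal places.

-0.1250 0.1180 -0.3220

o_n = [-0.7184, -0.6610, -0.7153]
J₁: ẑ×o_n = [0.6610, -0.7184, 0.0000], ω = ẑ
J2: z=[-0.8910, 0.4540, 0.0000] o=[-0.0953, -0.1871, 0.0000] → [-0.3248, -0.6374, 0.7051, -0.8910, 0.4540, 0.0000]
J3: z=[-0.8910, 0.4540, 0.0000] o=[-0.4303, -0.3379, -0.0454] → [-0.3042, -0.5969, 0.4186, -0.8910, 0.4540, 0.0000]
q̇ = J⁺·V = [-0.1250, 0.1180, -0.3220]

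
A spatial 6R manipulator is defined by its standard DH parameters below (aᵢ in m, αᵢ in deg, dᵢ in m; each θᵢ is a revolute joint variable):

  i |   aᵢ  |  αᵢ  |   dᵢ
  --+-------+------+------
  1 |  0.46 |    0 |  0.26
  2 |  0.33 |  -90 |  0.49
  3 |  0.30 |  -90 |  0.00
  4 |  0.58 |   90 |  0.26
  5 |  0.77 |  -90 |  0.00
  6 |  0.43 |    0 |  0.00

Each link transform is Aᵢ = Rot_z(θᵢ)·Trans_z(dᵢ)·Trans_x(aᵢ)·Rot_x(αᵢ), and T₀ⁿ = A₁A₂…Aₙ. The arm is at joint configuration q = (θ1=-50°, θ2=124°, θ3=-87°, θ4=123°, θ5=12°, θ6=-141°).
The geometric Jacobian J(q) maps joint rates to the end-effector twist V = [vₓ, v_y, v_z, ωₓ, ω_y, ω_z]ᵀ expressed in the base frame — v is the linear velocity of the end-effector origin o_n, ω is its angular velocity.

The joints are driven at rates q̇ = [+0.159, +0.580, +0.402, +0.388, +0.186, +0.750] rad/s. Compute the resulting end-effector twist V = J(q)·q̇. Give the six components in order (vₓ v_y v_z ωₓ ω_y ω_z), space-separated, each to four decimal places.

o_n = [1.4358, 0.0271, 0.7106]
J₁: ẑ×o_n = [-0.0271, 1.4358, 0.0000], ω = ẑ
J2: z=[0.0000, 0.0000, 1.0000] o=[0.2957, -0.3524, 0.2600] → [-0.3795, 1.1401, 0.0000, 0.0000, 0.0000, 1.0000]
J3: z=[-0.9613, 0.2756, 0.0000] o=[0.3866, -0.0352, 0.7500] → [-0.0109, -0.0379, -0.3490, -0.9613, 0.2756, 0.0000]
J4: z=[0.2753, 0.9599, -0.0523] o=[0.3910, -0.0201, 1.0496] → [-0.3230, 0.0386, -0.9900, 0.2753, 0.9599, -0.0523]
J5: z=[0.5356, -0.1079, 0.8375] o=[0.9256, 0.0795, 0.7205] → [0.0450, 0.4327, 0.0270, 0.5356, -0.1079, 0.8375]
J6: z=[0.1033, 0.9927, 0.0619] o=[1.5709, 0.0385, 0.3025] → [0.4058, -0.0505, 0.1330, 0.1033, 0.9927, 0.0619]
V = J·q̇ = [-0.0414, 0.9319, -0.4197, -0.1026, 1.2077, 0.9209]

-0.0414 0.9319 -0.4197 -0.1026 1.2077 0.9209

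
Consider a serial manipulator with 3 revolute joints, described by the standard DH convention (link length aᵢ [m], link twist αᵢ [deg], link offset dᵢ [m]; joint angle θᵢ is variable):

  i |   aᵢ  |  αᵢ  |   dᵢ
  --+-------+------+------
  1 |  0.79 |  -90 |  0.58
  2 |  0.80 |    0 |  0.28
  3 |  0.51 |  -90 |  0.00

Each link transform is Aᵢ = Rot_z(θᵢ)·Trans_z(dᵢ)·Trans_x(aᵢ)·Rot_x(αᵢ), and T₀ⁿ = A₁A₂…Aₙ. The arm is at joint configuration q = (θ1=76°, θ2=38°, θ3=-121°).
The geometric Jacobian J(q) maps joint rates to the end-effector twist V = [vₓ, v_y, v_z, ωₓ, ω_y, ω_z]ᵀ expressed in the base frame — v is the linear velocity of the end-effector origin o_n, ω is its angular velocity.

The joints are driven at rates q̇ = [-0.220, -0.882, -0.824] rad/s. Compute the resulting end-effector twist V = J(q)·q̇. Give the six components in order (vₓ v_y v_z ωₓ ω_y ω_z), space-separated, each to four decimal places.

0.2276 -0.4356 0.6621 1.6553 -0.4127 -0.2200

o_n = [0.0870, 1.5063, 0.5937]
J₁: ẑ×o_n = [-1.5063, 0.0870, 0.0000], ω = ẑ
J2: z=[-0.9703, 0.2419, 0.0000] o=[0.1911, 0.7665, 0.5800] → [0.0033, 0.0133, -0.6926, -0.9703, 0.2419, 0.0000]
J3: z=[-0.9703, 0.2419, 0.0000] o=[0.0719, 1.4460, 0.0875] → [0.1225, 0.4912, -0.0622, -0.9703, 0.2419, 0.0000]
V = J·q̇ = [0.2276, -0.4356, 0.6621, 1.6553, -0.4127, -0.2200]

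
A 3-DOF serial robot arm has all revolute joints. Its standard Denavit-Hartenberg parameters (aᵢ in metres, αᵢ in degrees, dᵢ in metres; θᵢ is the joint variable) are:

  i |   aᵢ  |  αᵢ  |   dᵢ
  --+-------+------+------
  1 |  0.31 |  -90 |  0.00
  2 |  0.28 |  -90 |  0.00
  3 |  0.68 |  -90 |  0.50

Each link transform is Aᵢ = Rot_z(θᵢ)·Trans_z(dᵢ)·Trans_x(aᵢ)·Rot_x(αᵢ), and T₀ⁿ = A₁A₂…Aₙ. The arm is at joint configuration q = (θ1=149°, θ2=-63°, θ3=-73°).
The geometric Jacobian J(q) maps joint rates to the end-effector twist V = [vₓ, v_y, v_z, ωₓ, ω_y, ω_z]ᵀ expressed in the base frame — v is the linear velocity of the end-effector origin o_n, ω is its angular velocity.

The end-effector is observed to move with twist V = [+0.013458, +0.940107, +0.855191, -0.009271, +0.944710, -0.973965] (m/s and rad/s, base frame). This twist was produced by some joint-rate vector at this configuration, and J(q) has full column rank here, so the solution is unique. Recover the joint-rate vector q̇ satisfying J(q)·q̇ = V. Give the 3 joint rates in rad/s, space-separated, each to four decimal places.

o_n = [-1.1688, -0.0563, 0.1996]
J₁: ẑ×o_n = [0.0563, -1.1688, 0.0000], ω = ẑ
J2: z=[-0.5150, -0.8572, 0.0000] o=[-0.2657, 0.1597, 0.0000] → [-0.1711, 0.1028, -0.6629, -0.5150, -0.8572, 0.0000]
J3: z=[-0.7637, 0.4589, -0.4540] o=[-0.3747, 0.2251, 0.2495] → [-0.1507, 0.3225, 0.5794, -0.7637, 0.4589, -0.4540]
q̇ = J⁺·V = [-0.7220, -0.8050, 0.5550]

-0.7220 -0.8050 0.5550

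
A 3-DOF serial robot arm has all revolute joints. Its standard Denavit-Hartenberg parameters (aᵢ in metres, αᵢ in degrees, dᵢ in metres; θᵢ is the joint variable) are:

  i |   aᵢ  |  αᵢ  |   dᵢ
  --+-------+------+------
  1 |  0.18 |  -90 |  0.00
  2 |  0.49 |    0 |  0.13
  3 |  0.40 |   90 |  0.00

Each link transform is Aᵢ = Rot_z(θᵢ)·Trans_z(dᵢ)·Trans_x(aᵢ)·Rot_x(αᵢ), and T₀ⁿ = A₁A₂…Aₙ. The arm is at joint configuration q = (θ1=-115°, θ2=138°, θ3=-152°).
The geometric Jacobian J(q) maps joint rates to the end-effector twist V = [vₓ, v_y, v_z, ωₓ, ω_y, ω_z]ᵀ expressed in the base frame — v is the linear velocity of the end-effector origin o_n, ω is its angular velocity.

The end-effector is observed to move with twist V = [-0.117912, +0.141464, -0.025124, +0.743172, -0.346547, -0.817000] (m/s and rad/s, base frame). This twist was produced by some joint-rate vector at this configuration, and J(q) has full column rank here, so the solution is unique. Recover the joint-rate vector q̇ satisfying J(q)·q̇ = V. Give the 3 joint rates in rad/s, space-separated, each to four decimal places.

o_n = [0.0316, -0.2398, -0.2311]
J₁: ẑ×o_n = [0.2398, 0.0316, -0.0000], ω = ẑ
J2: z=[0.9063, -0.4226, 0.0000] o=[-0.0761, -0.1631, 0.0000] → [0.0977, 0.2095, -0.0240, 0.9063, -0.4226, 0.0000]
J3: z=[0.9063, -0.4226, 0.0000] o=[0.1956, 0.1119, -0.3279] → [-0.0409, -0.0877, -0.3881, 0.9063, -0.4226, 0.0000]
q̇ = J⁺·V = [-0.8170, 0.8050, 0.0150]

-0.8170 0.8050 0.0150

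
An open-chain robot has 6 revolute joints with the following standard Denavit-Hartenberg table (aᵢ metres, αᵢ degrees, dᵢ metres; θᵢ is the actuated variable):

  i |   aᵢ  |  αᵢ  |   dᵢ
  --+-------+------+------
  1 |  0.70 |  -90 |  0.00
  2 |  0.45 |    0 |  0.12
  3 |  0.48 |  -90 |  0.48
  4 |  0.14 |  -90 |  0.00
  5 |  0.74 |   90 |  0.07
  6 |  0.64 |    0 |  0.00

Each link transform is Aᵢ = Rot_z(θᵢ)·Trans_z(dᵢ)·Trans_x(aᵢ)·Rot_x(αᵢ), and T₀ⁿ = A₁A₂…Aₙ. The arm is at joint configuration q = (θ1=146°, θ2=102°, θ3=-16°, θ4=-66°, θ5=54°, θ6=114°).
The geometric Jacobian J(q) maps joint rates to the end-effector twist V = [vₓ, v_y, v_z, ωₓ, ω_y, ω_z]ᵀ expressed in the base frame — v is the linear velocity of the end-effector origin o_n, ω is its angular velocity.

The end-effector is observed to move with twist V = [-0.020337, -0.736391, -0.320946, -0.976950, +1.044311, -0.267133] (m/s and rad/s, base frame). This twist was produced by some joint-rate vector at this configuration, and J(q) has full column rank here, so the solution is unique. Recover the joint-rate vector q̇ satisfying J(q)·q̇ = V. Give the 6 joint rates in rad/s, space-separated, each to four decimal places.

o_n = [-1.2981, 0.0081, -1.6597]
J₁: ẑ×o_n = [-0.0081, -1.2981, 0.0000], ω = ẑ
J2: z=[-0.5592, -0.8290, 0.0000] o=[-0.5803, 0.3914, 0.0000] → [1.3760, -0.9281, -0.3807, -0.5592, -0.8290, 0.0000]
J3: z=[-0.5592, -0.8290, 0.0000] o=[-0.5699, 0.2396, -0.4402] → [1.0111, -0.6820, -0.4743, -0.5592, -0.8290, 0.0000]
J4: z=[0.8270, -0.5578, -0.0698] o=[-0.8660, -0.1396, -0.9190] → [0.4235, 0.6428, -0.1189, 0.8270, -0.5578, -0.0698]
J5: z=[0.1746, 0.3728, -0.9113] o=[-0.9408, -0.2434, -0.9758] → [-0.0258, 0.4450, 0.1771, 0.1746, 0.3728, -0.9113]
J6: z=[0.0538, -0.9278, -0.3693] o=[-1.6562, -0.2059, -1.1743] → [0.5294, -0.1061, 0.3437, 0.0538, -0.9278, -0.3693]
q̇ = J⁺·V = [0.0510, 0.4870, 0.1530, -0.8540, 0.7690, -0.8750]

0.0510 0.4870 0.1530 -0.8540 0.7690 -0.8750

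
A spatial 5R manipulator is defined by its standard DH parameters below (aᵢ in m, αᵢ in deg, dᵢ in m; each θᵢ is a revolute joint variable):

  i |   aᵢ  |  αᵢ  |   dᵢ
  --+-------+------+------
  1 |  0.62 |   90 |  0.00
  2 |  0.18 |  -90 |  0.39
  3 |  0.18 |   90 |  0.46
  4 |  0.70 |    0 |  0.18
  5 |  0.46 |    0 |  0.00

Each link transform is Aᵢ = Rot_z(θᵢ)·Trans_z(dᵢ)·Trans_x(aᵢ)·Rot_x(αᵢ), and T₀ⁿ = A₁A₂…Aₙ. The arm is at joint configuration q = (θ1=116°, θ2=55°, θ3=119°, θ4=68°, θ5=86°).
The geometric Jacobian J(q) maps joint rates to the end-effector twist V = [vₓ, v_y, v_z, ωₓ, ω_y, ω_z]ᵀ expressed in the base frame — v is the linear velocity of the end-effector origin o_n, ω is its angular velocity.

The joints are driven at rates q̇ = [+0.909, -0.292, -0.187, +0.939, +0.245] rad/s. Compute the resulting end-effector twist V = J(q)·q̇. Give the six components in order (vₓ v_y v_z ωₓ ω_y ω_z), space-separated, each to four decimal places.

o_n = [0.3670, -0.1193, 1.0168]
J₁: ẑ×o_n = [0.1193, 0.3670, -0.0000], ω = ẑ
J2: z=[0.8988, 0.4384, 0.0000] o=[-0.2718, 0.5573, 0.0000] → [0.4457, -0.9139, -0.8881, 0.8988, 0.4384, 0.0000]
J3: z=[0.3591, -0.7362, 0.5736] o=[0.0335, 0.8210, 0.1474] → [-0.1007, -0.1209, -0.0921, 0.3591, -0.7362, 0.5736]
J4: z=[-0.6557, 0.2384, 0.7164] o=[0.0791, 0.3683, 0.3398] → [0.5107, 0.6501, 0.2511, -0.6557, 0.2384, 0.7164]
J5: z=[-0.6557, 0.2384, 0.7164] o=[0.0200, -0.2327, 0.7369] → [-0.0145, 0.4321, -0.1571, -0.6557, 0.2384, 0.7164]
V = J·q̇ = [0.4731, 1.3394, 0.4738, -1.1059, 0.2919, 1.6500]

0.4731 1.3394 0.4738 -1.1059 0.2919 1.6500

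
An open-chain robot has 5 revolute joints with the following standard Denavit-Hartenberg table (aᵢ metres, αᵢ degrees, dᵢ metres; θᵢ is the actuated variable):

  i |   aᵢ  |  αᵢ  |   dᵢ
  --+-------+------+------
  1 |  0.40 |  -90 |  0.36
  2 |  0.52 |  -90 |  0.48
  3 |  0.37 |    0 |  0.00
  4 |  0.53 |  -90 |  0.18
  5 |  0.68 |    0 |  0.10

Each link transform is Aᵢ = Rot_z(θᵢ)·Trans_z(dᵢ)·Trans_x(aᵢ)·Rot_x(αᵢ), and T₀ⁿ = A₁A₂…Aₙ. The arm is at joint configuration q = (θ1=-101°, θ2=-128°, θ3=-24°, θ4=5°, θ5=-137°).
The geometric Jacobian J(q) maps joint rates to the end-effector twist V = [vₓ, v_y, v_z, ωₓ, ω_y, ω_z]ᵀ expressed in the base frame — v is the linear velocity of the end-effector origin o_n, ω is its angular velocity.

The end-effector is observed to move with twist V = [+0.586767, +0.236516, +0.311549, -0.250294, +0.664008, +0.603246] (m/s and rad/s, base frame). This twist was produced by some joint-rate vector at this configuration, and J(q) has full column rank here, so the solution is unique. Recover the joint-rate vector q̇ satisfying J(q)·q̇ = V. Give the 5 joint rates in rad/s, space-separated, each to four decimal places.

0.8810 0.0720 -0.3530 -0.2940 0.4700

o_n = [0.4717, -0.4380, 1.4825]
J₁: ẑ×o_n = [0.4380, 0.4717, -0.0000], ω = ẑ
J2: z=[0.9816, -0.1908, 0.0000] o=[-0.0763, -0.3927, 0.3600] → [-0.2142, -1.1018, 0.0600, 0.9816, -0.1908, 0.0000]
J3: z=[-0.1504, -0.7735, 0.6157] o=[0.4559, -0.1700, 0.7698] → [-0.3863, 0.1168, 0.0525, -0.1504, -0.7735, 0.6157]
J4: z=[-0.1504, -0.7735, 0.6157] o=[0.6434, 0.0056, 1.0361] → [-0.0721, -0.0386, -0.0661, -0.1504, -0.7735, 0.6157]
J5: z=[-0.8899, 0.3772, 0.2566] o=[0.8446, 0.1363, 1.5418] → [0.1249, -0.1485, 0.6517, -0.8899, 0.3772, 0.2566]
q̇ = J⁺·V = [0.8810, 0.0720, -0.3530, -0.2940, 0.4700]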